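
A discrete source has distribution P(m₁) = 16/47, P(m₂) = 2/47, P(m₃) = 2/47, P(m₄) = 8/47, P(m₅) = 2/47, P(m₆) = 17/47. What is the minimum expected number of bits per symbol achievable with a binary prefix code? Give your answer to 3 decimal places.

2.149 bits/symbol

Repeatedly combine the two least-probable nodes; the expected code length is the sum of the merged weights.
merge 2/47 + 2/47 → 4/47
merge 2/47 + 4/47 → 6/47
merge 6/47 + 8/47 → 14/47
merge 14/47 + 16/47 → 30/47
merge 17/47 + 30/47 → 1
L = 4/47 + 6/47 + 14/47 + 30/47 + 1 = 101/47 ≈ 2.149 bits/symbol.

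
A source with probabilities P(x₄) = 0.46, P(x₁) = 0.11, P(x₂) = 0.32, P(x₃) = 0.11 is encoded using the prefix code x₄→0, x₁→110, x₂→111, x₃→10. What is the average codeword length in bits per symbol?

L̄ = Σ pᵢ·ℓᵢ = 0.46·1 + 0.11·3 + 0.32·3 + 0.11·2 = 1.97 bits/symbol.

1.97 bits/symbol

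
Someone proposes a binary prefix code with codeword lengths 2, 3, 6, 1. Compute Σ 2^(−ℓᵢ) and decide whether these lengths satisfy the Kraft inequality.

0.890625; yes

With common denominator 2^6 = 64: Σ 2^(−ℓᵢ) = 16/64 + 8/64 + 1/64 + 32/64 = 57/64 = 0.890625.
Kraft's inequality requires Σ ≤ 1; here Σ = 0.890625 ≤ 1, so such a prefix code exists.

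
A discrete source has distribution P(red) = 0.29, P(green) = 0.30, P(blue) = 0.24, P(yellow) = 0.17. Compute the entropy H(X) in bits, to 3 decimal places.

H = −Σ pᵢ log₂ pᵢ.
−0.29·log₂(0.29) = 0.5179
−0.30·log₂(0.30) = 0.5211
−0.24·log₂(0.24) = 0.4941
−0.17·log₂(0.17) = 0.4346
Sum ≈ 1.9677 → 1.968 bits.

1.968 bits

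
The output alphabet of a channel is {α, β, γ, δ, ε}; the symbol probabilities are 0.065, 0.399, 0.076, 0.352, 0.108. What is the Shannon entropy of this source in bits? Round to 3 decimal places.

H = −Σ pᵢ log₂ pᵢ.
−0.065·log₂(0.065) = 0.2563
−0.399·log₂(0.399) = 0.5289
−0.076·log₂(0.076) = 0.2826
−0.352·log₂(0.352) = 0.5302
−0.108·log₂(0.108) = 0.3468
Sum ≈ 1.9448 → 1.945 bits.

1.945 bits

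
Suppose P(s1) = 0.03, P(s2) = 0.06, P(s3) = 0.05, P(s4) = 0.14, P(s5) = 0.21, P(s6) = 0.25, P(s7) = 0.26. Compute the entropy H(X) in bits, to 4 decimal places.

H = −Σ pᵢ log₂ pᵢ.
−0.03·log₂(0.03) = 0.1518
−0.06·log₂(0.06) = 0.2435
−0.05·log₂(0.05) = 0.2161
−0.14·log₂(0.14) = 0.3971
−0.21·log₂(0.21) = 0.4728
−0.25·log₂(0.25) = 0.5000
−0.26·log₂(0.26) = 0.5053
Sum ≈ 2.4866 → 2.4866 bits.

2.4866 bits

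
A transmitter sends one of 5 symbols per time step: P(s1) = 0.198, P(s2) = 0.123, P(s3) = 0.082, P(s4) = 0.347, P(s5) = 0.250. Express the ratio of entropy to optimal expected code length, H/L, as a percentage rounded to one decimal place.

98.0%

Entropy H = −Σ p log₂ p ≈ 2.1602 bits.
Huffman merges: 41/500+123/1000→41/200; 99/500+41/200→403/1000; 1/4+347/1000→597/1000; 403/1000+597/1000→1. L = 441/200 ≈ 2.2050.
Efficiency = H/L = 2.1602/2.2050 = 98.0%.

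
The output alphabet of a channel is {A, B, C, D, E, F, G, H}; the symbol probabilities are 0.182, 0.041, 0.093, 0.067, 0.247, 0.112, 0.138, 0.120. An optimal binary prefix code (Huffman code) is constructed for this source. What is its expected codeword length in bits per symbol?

2.861 bits/symbol

Repeatedly combine the two least-probable nodes; the expected code length is the sum of the merged weights.
merge 41/1000 + 67/1000 → 27/250
merge 93/1000 + 27/250 → 201/1000
merge 14/125 + 3/25 → 29/125
merge 69/500 + 91/500 → 8/25
merge 201/1000 + 29/125 → 433/1000
merge 247/1000 + 8/25 → 567/1000
merge 433/1000 + 567/1000 → 1
L = 27/250 + 201/1000 + 29/125 + 8/25 + 433/1000 + 567/1000 + 1 = 2861/1000 = 2.861 bits/symbol.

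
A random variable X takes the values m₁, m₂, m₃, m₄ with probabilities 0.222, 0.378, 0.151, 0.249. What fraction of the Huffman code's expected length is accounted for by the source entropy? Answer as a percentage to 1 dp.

96.4%

Entropy H = −Σ p log₂ p ≈ 1.9239 bits.
Huffman merges: 151/1000+111/500→373/1000; 249/1000+373/1000→311/500; 189/500+311/500→1. L = 399/200 ≈ 1.9950.
Efficiency = H/L = 1.9239/1.9950 = 96.4%.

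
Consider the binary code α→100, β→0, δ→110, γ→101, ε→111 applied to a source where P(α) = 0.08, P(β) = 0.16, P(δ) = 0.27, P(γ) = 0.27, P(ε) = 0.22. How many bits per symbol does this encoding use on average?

L̄ = Σ pᵢ·ℓᵢ = 0.08·3 + 0.16·1 + 0.27·3 + 0.27·3 + 0.22·3 = 2.68 bits/symbol.

2.68 bits/symbol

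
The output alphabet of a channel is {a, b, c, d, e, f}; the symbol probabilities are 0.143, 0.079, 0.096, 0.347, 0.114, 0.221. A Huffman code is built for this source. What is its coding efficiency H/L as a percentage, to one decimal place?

Entropy H = −Σ p log₂ p ≈ 2.3834 bits.
Huffman merges: 79/1000+12/125→7/40; 57/500+143/1000→257/1000; 7/40+221/1000→99/250; 257/1000+347/1000→151/250; 99/250+151/250→1. L = 304/125 ≈ 2.4320.
Efficiency = H/L = 2.3834/2.4320 = 98.0%.

98.0%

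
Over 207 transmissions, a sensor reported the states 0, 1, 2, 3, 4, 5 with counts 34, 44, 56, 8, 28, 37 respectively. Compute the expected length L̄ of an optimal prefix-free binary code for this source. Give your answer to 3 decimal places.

Probabilities are the counts divided by 207.
Repeatedly combine the two least-probable nodes; the expected code length is the sum of the merged weights.
merge 8/207 + 28/207 → 4/23
merge 34/207 + 4/23 → 70/207
merge 37/207 + 44/207 → 9/23
merge 56/207 + 70/207 → 14/23
merge 9/23 + 14/23 → 1
L = 4/23 + 70/207 + 9/23 + 14/23 + 1 = 520/207 ≈ 2.512 bits/symbol.

2.512 bits/symbol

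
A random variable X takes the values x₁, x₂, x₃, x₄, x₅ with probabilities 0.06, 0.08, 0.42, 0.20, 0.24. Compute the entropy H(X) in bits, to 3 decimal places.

2.019 bits

H = −Σ pᵢ log₂ pᵢ.
−0.06·log₂(0.06) = 0.2435
−0.08·log₂(0.08) = 0.2915
−0.42·log₂(0.42) = 0.5256
−0.20·log₂(0.20) = 0.4644
−0.24·log₂(0.24) = 0.4941
Sum ≈ 2.0192 → 2.019 bits.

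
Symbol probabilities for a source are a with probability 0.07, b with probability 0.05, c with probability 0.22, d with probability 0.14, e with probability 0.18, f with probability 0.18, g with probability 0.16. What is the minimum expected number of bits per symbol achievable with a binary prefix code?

2.72 bits/symbol

Repeatedly combine the two least-probable nodes; the expected code length is the sum of the merged weights.
merge 1/20 + 7/100 → 3/25
merge 3/25 + 7/50 → 13/50
merge 4/25 + 9/50 → 17/50
merge 9/50 + 11/50 → 2/5
merge 13/50 + 17/50 → 3/5
merge 2/5 + 3/5 → 1
L = 3/25 + 13/50 + 17/50 + 2/5 + 3/5 + 1 = 68/25 = 2.72 bits/symbol.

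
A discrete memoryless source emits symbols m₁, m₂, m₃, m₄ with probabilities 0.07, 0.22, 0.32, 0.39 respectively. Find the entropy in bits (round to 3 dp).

1.805 bits

H = −Σ pᵢ log₂ pᵢ.
−0.07·log₂(0.07) = 0.2686
−0.22·log₂(0.22) = 0.4806
−0.32·log₂(0.32) = 0.5260
−0.39·log₂(0.39) = 0.5298
Sum ≈ 1.8050 → 1.805 bits.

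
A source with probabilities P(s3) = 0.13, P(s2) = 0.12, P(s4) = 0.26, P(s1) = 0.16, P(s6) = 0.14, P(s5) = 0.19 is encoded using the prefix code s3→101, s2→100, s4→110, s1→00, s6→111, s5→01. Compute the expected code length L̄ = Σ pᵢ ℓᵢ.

2.65 bits/symbol

L̄ = Σ pᵢ·ℓᵢ = 0.13·3 + 0.12·3 + 0.26·3 + 0.16·2 + 0.14·3 + 0.19·2 = 2.65 bits/symbol.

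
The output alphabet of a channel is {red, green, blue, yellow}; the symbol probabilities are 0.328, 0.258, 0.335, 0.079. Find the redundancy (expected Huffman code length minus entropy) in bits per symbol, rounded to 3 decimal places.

Entropy H = −Σ p log₂ p ≈ 1.8496 bits.
Huffman merges: 79/1000+129/500→337/1000; 41/125+67/200→663/1000; 337/1000+663/1000→1. L = 2 ≈ 2.0000.
L − H = 2.0000 − 1.8496 = 0.150 bits.

0.150 bits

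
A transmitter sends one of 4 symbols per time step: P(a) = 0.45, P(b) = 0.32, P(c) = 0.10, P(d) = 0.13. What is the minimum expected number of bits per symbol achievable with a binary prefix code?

1.78 bits/symbol

Repeatedly combine the two least-probable nodes; the expected code length is the sum of the merged weights.
merge 1/10 + 13/100 → 23/100
merge 23/100 + 8/25 → 11/20
merge 9/20 + 11/20 → 1
L = 23/100 + 11/20 + 1 = 89/50 = 1.78 bits/symbol.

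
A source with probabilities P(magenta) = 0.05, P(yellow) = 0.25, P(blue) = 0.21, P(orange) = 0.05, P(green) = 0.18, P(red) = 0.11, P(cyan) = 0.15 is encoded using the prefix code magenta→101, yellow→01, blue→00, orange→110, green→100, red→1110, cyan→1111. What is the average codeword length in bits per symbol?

2.8 bits/symbol

L̄ = Σ pᵢ·ℓᵢ = 0.05·3 + 0.25·2 + 0.21·2 + 0.05·3 + 0.18·3 + 0.11·4 + 0.15·4 = 2.8 bits/symbol.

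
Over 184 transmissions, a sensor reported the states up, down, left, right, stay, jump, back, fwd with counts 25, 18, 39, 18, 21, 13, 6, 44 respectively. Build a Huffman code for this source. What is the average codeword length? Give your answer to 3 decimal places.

Probabilities are the counts divided by 184.
Repeatedly combine the two least-probable nodes; the expected code length is the sum of the merged weights.
merge 3/92 + 13/184 → 19/184
merge 9/92 + 9/92 → 9/46
merge 19/184 + 21/184 → 5/23
merge 25/184 + 9/46 → 61/184
merge 39/184 + 5/23 → 79/184
merge 11/46 + 61/184 → 105/184
merge 79/184 + 105/184 → 1
L = 19/184 + 9/46 + 5/23 + 61/184 + 79/184 + 105/184 + 1 = 131/46 ≈ 2.848 bits/symbol.

2.848 bits/symbol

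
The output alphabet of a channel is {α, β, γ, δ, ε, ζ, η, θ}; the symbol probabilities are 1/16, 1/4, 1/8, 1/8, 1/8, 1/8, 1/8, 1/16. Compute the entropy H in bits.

2.875 bits

Each probability is a power of 1/2, so log₂(1/p) is an integer.
H = Σ p·log₂(1/p) = 1/16·4 + 1/4·2 + 1/8·3 + 1/8·3 + 1/8·3 + 1/8·3 + 1/8·3 + 1/16·4 = 2.875 bits.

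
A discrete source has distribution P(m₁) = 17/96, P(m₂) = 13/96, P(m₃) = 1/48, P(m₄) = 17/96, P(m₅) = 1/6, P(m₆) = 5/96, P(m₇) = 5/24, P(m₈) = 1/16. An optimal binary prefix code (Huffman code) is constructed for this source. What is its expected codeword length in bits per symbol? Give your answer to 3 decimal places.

Repeatedly combine the two least-probable nodes; the expected code length is the sum of the merged weights.
merge 1/48 + 5/96 → 7/96
merge 1/16 + 7/96 → 13/96
merge 13/96 + 13/96 → 13/48
merge 1/6 + 17/96 → 11/32
merge 17/96 + 5/24 → 37/96
merge 13/48 + 11/32 → 59/96
merge 37/96 + 59/96 → 1
L = 7/96 + 13/96 + 13/48 + 11/32 + 37/96 + 59/96 + 1 = 271/96 ≈ 2.823 bits/symbol.

2.823 bits/symbol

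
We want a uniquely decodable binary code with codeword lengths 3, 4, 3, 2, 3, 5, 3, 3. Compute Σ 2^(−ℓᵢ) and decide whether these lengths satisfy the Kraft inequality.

0.96875; yes

With common denominator 2^5 = 32: Σ 2^(−ℓᵢ) = 4/32 + 2/32 + 4/32 + 8/32 + 4/32 + 1/32 + 4/32 + 4/32 = 31/32 = 0.96875.
Kraft's inequality requires Σ ≤ 1; here Σ = 0.96875 ≤ 1, so such a prefix code exists.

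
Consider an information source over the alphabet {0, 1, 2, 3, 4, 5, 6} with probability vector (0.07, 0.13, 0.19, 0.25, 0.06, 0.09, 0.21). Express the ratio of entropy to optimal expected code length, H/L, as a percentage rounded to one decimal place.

98.7%

Entropy H = −Σ p log₂ p ≈ 2.6354 bits.
Huffman merges: 3/50+7/100→13/100; 9/100+13/100→11/50; 13/100+19/100→8/25; 21/100+11/50→43/100; 1/4+8/25→57/100; 43/100+57/100→1. L = 267/100 ≈ 2.6700.
Efficiency = H/L = 2.6354/2.6700 = 98.7%.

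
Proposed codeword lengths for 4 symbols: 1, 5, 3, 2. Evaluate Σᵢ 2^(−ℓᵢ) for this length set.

With common denominator 2^5 = 32: Σ 2^(−ℓᵢ) = 16/32 + 1/32 + 4/32 + 8/32 = 29/32 = 0.90625.

0.90625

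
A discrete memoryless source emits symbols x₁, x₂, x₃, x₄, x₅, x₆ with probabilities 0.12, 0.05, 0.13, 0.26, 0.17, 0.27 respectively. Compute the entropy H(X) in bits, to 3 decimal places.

H = −Σ pᵢ log₂ pᵢ.
−0.12·log₂(0.12) = 0.3671
−0.05·log₂(0.05) = 0.2161
−0.13·log₂(0.13) = 0.3826
−0.26·log₂(0.26) = 0.5053
−0.17·log₂(0.17) = 0.4346
−0.27·log₂(0.27) = 0.5100
Sum ≈ 2.4157 → 2.416 bits.

2.416 bits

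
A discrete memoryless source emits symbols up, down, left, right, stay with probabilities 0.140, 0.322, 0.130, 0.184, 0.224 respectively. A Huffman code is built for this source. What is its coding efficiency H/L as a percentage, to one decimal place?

Entropy H = −Σ p log₂ p ≈ 2.2390 bits.
Huffman merges: 13/100+7/50→27/100; 23/125+28/125→51/125; 27/100+161/500→74/125; 51/125+74/125→1. L = 227/100 ≈ 2.2700.
Efficiency = H/L = 2.2390/2.2700 = 98.6%.

98.6%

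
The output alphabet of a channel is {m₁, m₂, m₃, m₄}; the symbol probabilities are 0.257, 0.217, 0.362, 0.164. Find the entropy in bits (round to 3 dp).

H = −Σ pᵢ log₂ pᵢ.
−0.257·log₂(0.257) = 0.5038
−0.217·log₂(0.217) = 0.4783
−0.362·log₂(0.362) = 0.5307
−0.164·log₂(0.164) = 0.4278
Sum ≈ 1.9405 → 1.940 bits.

1.940 bits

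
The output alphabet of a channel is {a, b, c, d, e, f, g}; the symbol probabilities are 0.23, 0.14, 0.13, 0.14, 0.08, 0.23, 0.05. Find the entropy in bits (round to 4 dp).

2.6598 bits

H = −Σ pᵢ log₂ pᵢ.
−0.23·log₂(0.23) = 0.4877
−0.14·log₂(0.14) = 0.3971
−0.13·log₂(0.13) = 0.3826
−0.14·log₂(0.14) = 0.3971
−0.08·log₂(0.08) = 0.2915
−0.23·log₂(0.23) = 0.4877
−0.05·log₂(0.05) = 0.2161
Sum ≈ 2.6598 → 2.6598 bits.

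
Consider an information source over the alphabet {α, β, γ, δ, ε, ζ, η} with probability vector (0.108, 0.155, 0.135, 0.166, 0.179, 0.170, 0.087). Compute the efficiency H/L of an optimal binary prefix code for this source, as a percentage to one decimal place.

Entropy H = −Σ p log₂ p ≈ 2.7691 bits.
Huffman merges: 87/1000+27/250→39/200; 27/200+31/200→29/100; 83/500+17/100→42/125; 179/1000+39/200→187/500; 29/100+42/125→313/500; 187/500+313/500→1. L = 2821/1000 ≈ 2.8210.
Efficiency = H/L = 2.7691/2.8210 = 98.2%.

98.2%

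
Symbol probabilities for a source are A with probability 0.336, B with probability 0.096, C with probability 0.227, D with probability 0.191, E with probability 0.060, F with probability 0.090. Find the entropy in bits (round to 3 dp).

2.351 bits

H = −Σ pᵢ log₂ pᵢ.
−0.336·log₂(0.336) = 0.5287
−0.096·log₂(0.096) = 0.3246
−0.227·log₂(0.227) = 0.4856
−0.191·log₂(0.191) = 0.4562
−0.060·log₂(0.060) = 0.2435
−0.090·log₂(0.090) = 0.3127
Sum ≈ 2.3512 → 2.351 bits.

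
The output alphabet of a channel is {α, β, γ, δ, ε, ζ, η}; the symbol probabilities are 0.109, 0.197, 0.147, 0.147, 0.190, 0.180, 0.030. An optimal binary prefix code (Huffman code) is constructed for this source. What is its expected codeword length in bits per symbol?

2.752 bits/symbol

Repeatedly combine the two least-probable nodes; the expected code length is the sum of the merged weights.
merge 3/100 + 109/1000 → 139/1000
merge 139/1000 + 147/1000 → 143/500
merge 147/1000 + 9/50 → 327/1000
merge 19/100 + 197/1000 → 387/1000
merge 143/500 + 327/1000 → 613/1000
merge 387/1000 + 613/1000 → 1
L = 139/1000 + 143/500 + 327/1000 + 387/1000 + 613/1000 + 1 = 344/125 = 2.752 bits/symbol.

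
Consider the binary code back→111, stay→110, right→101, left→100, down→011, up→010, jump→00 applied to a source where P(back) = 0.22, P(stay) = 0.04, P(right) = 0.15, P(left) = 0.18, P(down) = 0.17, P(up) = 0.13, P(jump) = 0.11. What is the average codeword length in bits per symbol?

2.89 bits/symbol

L̄ = Σ pᵢ·ℓᵢ = 0.22·3 + 0.04·3 + 0.15·3 + 0.18·3 + 0.17·3 + 0.13·3 + 0.11·2 = 2.89 bits/symbol.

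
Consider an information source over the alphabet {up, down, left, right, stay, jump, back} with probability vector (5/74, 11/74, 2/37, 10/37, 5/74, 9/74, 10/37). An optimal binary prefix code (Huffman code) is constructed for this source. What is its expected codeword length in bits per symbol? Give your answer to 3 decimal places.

2.581 bits/symbol

Repeatedly combine the two least-probable nodes; the expected code length is the sum of the merged weights.
merge 2/37 + 5/74 → 9/74
merge 5/74 + 9/74 → 7/37
merge 9/74 + 11/74 → 10/37
merge 7/37 + 10/37 → 17/37
merge 10/37 + 10/37 → 20/37
merge 17/37 + 20/37 → 1
L = 9/74 + 7/37 + 10/37 + 17/37 + 20/37 + 1 = 191/74 ≈ 2.581 bits/symbol.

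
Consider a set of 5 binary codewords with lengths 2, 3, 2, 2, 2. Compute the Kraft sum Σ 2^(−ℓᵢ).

1.125

With common denominator 2^3 = 8: Σ 2^(−ℓᵢ) = 2/8 + 1/8 + 2/8 + 2/8 + 2/8 = 9/8 = 1.125.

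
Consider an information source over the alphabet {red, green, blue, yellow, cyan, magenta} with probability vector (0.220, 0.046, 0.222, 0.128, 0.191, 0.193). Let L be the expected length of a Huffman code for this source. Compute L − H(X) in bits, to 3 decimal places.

0.078 bits

Entropy H = −Σ p log₂ p ≈ 2.4608 bits.
Huffman merges: 23/500+16/125→87/500; 87/500+191/1000→73/200; 193/1000+11/50→413/1000; 111/500+73/200→587/1000; 413/1000+587/1000→1. L = 2539/1000 ≈ 2.5390.
L − H = 2.5390 − 2.4608 = 0.078 bits.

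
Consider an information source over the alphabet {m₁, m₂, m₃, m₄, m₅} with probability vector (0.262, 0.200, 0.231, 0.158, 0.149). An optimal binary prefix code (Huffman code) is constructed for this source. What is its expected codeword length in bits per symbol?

2.307 bits/symbol

Repeatedly combine the two least-probable nodes; the expected code length is the sum of the merged weights.
merge 149/1000 + 79/500 → 307/1000
merge 1/5 + 231/1000 → 431/1000
merge 131/500 + 307/1000 → 569/1000
merge 431/1000 + 569/1000 → 1
L = 307/1000 + 431/1000 + 569/1000 + 1 = 2307/1000 = 2.307 bits/symbol.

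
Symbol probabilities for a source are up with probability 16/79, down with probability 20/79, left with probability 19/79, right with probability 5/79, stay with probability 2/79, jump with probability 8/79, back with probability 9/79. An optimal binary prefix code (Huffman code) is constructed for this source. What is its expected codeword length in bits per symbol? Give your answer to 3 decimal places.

2.582 bits/symbol

Repeatedly combine the two least-probable nodes; the expected code length is the sum of the merged weights.
merge 2/79 + 5/79 → 7/79
merge 7/79 + 8/79 → 15/79
merge 9/79 + 15/79 → 24/79
merge 16/79 + 19/79 → 35/79
merge 20/79 + 24/79 → 44/79
merge 35/79 + 44/79 → 1
L = 7/79 + 15/79 + 24/79 + 35/79 + 44/79 + 1 = 204/79 ≈ 2.582 bits/symbol.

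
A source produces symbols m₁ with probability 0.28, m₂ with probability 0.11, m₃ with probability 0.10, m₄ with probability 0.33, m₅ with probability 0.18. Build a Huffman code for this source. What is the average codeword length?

2.21 bits/symbol

Repeatedly combine the two least-probable nodes; the expected code length is the sum of the merged weights.
merge 1/10 + 11/100 → 21/100
merge 9/50 + 21/100 → 39/100
merge 7/25 + 33/100 → 61/100
merge 39/100 + 61/100 → 1
L = 21/100 + 39/100 + 61/100 + 1 = 221/100 = 2.21 bits/symbol.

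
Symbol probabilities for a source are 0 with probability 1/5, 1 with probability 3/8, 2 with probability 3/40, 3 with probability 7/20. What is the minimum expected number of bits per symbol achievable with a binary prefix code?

Repeatedly combine the two least-probable nodes; the expected code length is the sum of the merged weights.
merge 3/40 + 1/5 → 11/40
merge 11/40 + 7/20 → 5/8
merge 3/8 + 5/8 → 1
L = 11/40 + 5/8 + 1 = 19/10 = 1.9 bits/symbol.

1.9 bits/symbol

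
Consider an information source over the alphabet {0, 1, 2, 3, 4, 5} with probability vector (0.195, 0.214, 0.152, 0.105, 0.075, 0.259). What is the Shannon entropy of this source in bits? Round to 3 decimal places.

H = −Σ pᵢ log₂ pᵢ.
−0.195·log₂(0.195) = 0.4599
−0.214·log₂(0.214) = 0.4760
−0.152·log₂(0.152) = 0.4131
−0.105·log₂(0.105) = 0.3414
−0.075·log₂(0.075) = 0.2803
−0.259·log₂(0.259) = 0.5048
Sum ≈ 2.4755 → 2.475 bits.

2.475 bits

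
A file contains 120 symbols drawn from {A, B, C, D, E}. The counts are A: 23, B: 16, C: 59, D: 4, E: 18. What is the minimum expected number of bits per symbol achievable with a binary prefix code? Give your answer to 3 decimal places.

Probabilities are the counts divided by 120.
Repeatedly combine the two least-probable nodes; the expected code length is the sum of the merged weights.
merge 1/30 + 2/15 → 1/6
merge 3/20 + 1/6 → 19/60
merge 23/120 + 19/60 → 61/120
merge 59/120 + 61/120 → 1
L = 1/6 + 19/60 + 61/120 + 1 = 239/120 ≈ 1.992 bits/symbol.

1.992 bits/symbol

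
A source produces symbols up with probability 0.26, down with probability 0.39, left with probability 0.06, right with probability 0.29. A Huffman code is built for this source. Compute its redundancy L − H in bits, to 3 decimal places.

Entropy H = −Σ p log₂ p ≈ 1.7965 bits.
Huffman merges: 3/50+13/50→8/25; 29/100+8/25→61/100; 39/100+61/100→1. L = 193/100 ≈ 1.9300.
L − H = 1.9300 − 1.7965 = 0.133 bits.

0.133 bits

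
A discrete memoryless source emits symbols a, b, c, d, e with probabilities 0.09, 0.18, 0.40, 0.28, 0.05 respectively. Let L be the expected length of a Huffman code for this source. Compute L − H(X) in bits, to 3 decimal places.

0.043 bits

Entropy H = −Σ p log₂ p ≈ 2.0170 bits.
Huffman merges: 1/20+9/100→7/50; 7/50+9/50→8/25; 7/25+8/25→3/5; 2/5+3/5→1. L = 103/50 ≈ 2.0600.
L − H = 2.0600 − 2.0170 = 0.043 bits.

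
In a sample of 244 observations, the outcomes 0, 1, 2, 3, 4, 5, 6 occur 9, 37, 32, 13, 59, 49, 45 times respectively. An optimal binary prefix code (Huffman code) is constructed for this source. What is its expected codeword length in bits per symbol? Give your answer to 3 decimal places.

Probabilities are the counts divided by 244.
Repeatedly combine the two least-probable nodes; the expected code length is the sum of the merged weights.
merge 9/244 + 13/244 → 11/122
merge 11/122 + 8/61 → 27/122
merge 37/244 + 45/244 → 41/122
merge 49/244 + 27/122 → 103/244
merge 59/244 + 41/122 → 141/244
merge 103/244 + 141/244 → 1
L = 11/122 + 27/122 + 41/122 + 103/244 + 141/244 + 1 = 323/122 ≈ 2.648 bits/symbol.

2.648 bits/symbol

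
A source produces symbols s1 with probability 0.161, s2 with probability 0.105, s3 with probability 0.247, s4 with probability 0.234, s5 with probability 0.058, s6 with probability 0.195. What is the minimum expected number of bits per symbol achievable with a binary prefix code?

Repeatedly combine the two least-probable nodes; the expected code length is the sum of the merged weights.
merge 29/500 + 21/200 → 163/1000
merge 161/1000 + 163/1000 → 81/250
merge 39/200 + 117/500 → 429/1000
merge 247/1000 + 81/250 → 571/1000
merge 429/1000 + 571/1000 → 1
L = 163/1000 + 81/250 + 429/1000 + 571/1000 + 1 = 2487/1000 = 2.487 bits/symbol.

2.487 bits/symbol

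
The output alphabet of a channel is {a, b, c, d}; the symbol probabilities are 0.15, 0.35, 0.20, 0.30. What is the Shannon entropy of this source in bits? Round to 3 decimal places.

H = −Σ pᵢ log₂ pᵢ.
−0.15·log₂(0.15) = 0.4105
−0.35·log₂(0.35) = 0.5301
−0.20·log₂(0.20) = 0.4644
−0.30·log₂(0.30) = 0.5211
Sum ≈ 1.9261 → 1.926 bits.

1.926 bits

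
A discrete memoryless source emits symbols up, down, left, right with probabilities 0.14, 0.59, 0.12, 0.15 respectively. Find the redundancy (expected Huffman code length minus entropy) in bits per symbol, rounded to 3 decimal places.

Entropy H = −Σ p log₂ p ≈ 1.6238 bits.
Huffman merges: 3/25+7/50→13/50; 3/20+13/50→41/100; 41/100+59/100→1. L = 167/100 ≈ 1.6700.
L − H = 1.6700 − 1.6238 = 0.046 bits.

0.046 bits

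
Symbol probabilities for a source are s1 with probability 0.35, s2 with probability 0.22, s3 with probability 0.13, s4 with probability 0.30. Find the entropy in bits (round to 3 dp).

1.914 bits

H = −Σ pᵢ log₂ pᵢ.
−0.35·log₂(0.35) = 0.5301
−0.22·log₂(0.22) = 0.4806
−0.13·log₂(0.13) = 0.3826
−0.30·log₂(0.30) = 0.5211
Sum ≈ 1.9144 → 1.914 bits.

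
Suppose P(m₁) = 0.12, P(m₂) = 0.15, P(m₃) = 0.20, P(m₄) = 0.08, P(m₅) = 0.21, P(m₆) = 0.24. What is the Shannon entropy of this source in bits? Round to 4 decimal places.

H = −Σ pᵢ log₂ pᵢ.
−0.12·log₂(0.12) = 0.3671
−0.15·log₂(0.15) = 0.4105
−0.20·log₂(0.20) = 0.4644
−0.08·log₂(0.08) = 0.2915
−0.21·log₂(0.21) = 0.4728
−0.24·log₂(0.24) = 0.4941
Sum ≈ 2.5005 → 2.5005 bits.

2.5005 bits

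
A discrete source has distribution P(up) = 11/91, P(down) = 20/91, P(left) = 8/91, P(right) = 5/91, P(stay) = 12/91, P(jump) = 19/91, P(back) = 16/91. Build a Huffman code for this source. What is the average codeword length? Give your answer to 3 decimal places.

Repeatedly combine the two least-probable nodes; the expected code length is the sum of the merged weights.
merge 5/91 + 8/91 → 1/7
merge 11/91 + 12/91 → 23/91
merge 1/7 + 16/91 → 29/91
merge 19/91 + 20/91 → 3/7
merge 23/91 + 29/91 → 4/7
merge 3/7 + 4/7 → 1
L = 1/7 + 23/91 + 29/91 + 3/7 + 4/7 + 1 = 19/7 ≈ 2.714 bits/symbol.

2.714 bits/symbol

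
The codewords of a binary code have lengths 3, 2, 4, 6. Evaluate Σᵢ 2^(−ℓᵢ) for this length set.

0.453125

With common denominator 2^6 = 64: Σ 2^(−ℓᵢ) = 8/64 + 16/64 + 4/64 + 1/64 = 29/64 = 0.453125.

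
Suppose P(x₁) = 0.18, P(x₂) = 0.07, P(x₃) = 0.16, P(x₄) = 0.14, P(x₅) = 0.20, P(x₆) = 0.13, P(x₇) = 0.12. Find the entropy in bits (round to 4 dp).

2.7481 bits

H = −Σ pᵢ log₂ pᵢ.
−0.18·log₂(0.18) = 0.4453
−0.07·log₂(0.07) = 0.2686
−0.16·log₂(0.16) = 0.4230
−0.14·log₂(0.14) = 0.3971
−0.20·log₂(0.20) = 0.4644
−0.13·log₂(0.13) = 0.3826
−0.12·log₂(0.12) = 0.3671
Sum ≈ 2.7481 → 2.7481 bits.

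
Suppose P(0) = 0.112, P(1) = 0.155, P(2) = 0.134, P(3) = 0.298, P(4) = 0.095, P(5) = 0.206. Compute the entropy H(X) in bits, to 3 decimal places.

2.472 bits

H = −Σ pᵢ log₂ pᵢ.
−0.112·log₂(0.112) = 0.3537
−0.155·log₂(0.155) = 0.4169
−0.134·log₂(0.134) = 0.3886
−0.298·log₂(0.298) = 0.5205
−0.095·log₂(0.095) = 0.3226
−0.206·log₂(0.206) = 0.4695
Sum ≈ 2.4718 → 2.472 bits.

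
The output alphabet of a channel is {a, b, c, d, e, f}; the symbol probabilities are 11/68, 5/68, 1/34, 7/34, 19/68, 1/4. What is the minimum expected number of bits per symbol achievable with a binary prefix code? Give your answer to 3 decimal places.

Repeatedly combine the two least-probable nodes; the expected code length is the sum of the merged weights.
merge 1/34 + 5/68 → 7/68
merge 7/68 + 11/68 → 9/34
merge 7/34 + 1/4 → 31/68
merge 9/34 + 19/68 → 37/68
merge 31/68 + 37/68 → 1
L = 7/68 + 9/34 + 31/68 + 37/68 + 1 = 161/68 ≈ 2.368 bits/symbol.

2.368 bits/symbol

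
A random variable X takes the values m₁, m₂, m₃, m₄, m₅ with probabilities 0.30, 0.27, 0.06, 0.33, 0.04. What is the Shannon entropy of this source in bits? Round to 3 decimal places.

1.988 bits

H = −Σ pᵢ log₂ pᵢ.
−0.30·log₂(0.30) = 0.5211
−0.27·log₂(0.27) = 0.5100
−0.06·log₂(0.06) = 0.2435
−0.33·log₂(0.33) = 0.5278
−0.04·log₂(0.04) = 0.1858
Sum ≈ 1.9882 → 1.988 bits.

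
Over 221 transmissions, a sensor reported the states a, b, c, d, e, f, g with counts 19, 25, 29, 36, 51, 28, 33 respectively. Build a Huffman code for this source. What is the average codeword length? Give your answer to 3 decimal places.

2.769 bits/symbol

Probabilities are the counts divided by 221.
Repeatedly combine the two least-probable nodes; the expected code length is the sum of the merged weights.
merge 19/221 + 25/221 → 44/221
merge 28/221 + 29/221 → 57/221
merge 33/221 + 36/221 → 69/221
merge 44/221 + 3/13 → 95/221
merge 57/221 + 69/221 → 126/221
merge 95/221 + 126/221 → 1
L = 44/221 + 57/221 + 69/221 + 95/221 + 126/221 + 1 = 36/13 ≈ 2.769 bits/symbol.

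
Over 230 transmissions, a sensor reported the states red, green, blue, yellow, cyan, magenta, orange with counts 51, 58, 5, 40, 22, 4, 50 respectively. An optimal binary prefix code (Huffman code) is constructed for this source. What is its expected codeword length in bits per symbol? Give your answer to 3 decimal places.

2.483 bits/symbol

Probabilities are the counts divided by 230.
Repeatedly combine the two least-probable nodes; the expected code length is the sum of the merged weights.
merge 2/115 + 1/46 → 9/230
merge 9/230 + 11/115 → 31/230
merge 31/230 + 4/23 → 71/230
merge 5/23 + 51/230 → 101/230
merge 29/115 + 71/230 → 129/230
merge 101/230 + 129/230 → 1
L = 9/230 + 31/230 + 71/230 + 101/230 + 129/230 + 1 = 571/230 ≈ 2.483 bits/symbol.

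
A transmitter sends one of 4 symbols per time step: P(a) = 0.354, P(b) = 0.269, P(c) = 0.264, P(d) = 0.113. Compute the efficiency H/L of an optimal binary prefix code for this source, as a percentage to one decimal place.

Entropy H = −Σ p log₂ p ≈ 1.9026 bits.
Huffman merges: 113/1000+33/125→377/1000; 269/1000+177/500→623/1000; 377/1000+623/1000→1. L = 2 ≈ 2.0000.
Efficiency = H/L = 1.9026/2.0000 = 95.1%.

95.1%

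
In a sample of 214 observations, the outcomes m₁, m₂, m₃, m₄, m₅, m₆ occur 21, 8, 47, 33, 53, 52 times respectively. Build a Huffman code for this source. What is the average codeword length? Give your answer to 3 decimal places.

Probabilities are the counts divided by 214.
Repeatedly combine the two least-probable nodes; the expected code length is the sum of the merged weights.
merge 4/107 + 21/214 → 29/214
merge 29/214 + 33/214 → 31/107
merge 47/214 + 26/107 → 99/214
merge 53/214 + 31/107 → 115/214
merge 99/214 + 115/214 → 1
L = 29/214 + 31/107 + 99/214 + 115/214 + 1 = 519/214 ≈ 2.425 bits/symbol.

2.425 bits/symbol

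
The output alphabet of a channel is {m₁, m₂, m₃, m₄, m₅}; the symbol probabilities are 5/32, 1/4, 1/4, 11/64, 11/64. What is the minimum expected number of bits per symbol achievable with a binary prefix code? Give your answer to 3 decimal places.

Repeatedly combine the two least-probable nodes; the expected code length is the sum of the merged weights.
merge 5/32 + 11/64 → 21/64
merge 11/64 + 1/4 → 27/64
merge 1/4 + 21/64 → 37/64
merge 27/64 + 37/64 → 1
L = 21/64 + 27/64 + 37/64 + 1 = 149/64 ≈ 2.328 bits/symbol.

2.328 bits/symbol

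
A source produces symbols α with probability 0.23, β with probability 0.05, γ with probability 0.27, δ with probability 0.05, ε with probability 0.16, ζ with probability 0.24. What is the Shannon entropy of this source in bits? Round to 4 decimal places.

H = −Σ pᵢ log₂ pᵢ.
−0.23·log₂(0.23) = 0.4877
−0.05·log₂(0.05) = 0.2161
−0.27·log₂(0.27) = 0.5100
−0.05·log₂(0.05) = 0.2161
−0.16·log₂(0.16) = 0.4230
−0.24·log₂(0.24) = 0.4941
Sum ≈ 2.3470 → 2.3470 bits.

2.3470 bits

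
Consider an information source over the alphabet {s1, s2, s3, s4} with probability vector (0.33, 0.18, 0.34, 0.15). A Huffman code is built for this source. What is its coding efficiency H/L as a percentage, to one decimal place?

96.1%

Entropy H = −Σ p log₂ p ≈ 1.9128 bits.
Huffman merges: 3/20+9/50→33/100; 33/100+33/100→33/50; 17/50+33/50→1. L = 199/100 ≈ 1.9900.
Efficiency = H/L = 1.9128/1.9900 = 96.1%.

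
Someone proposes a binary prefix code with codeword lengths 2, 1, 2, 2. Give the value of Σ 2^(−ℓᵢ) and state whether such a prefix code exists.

1.25; no

With common denominator 2^2 = 4: Σ 2^(−ℓᵢ) = 1/4 + 2/4 + 1/4 + 1/4 = 5/4 = 1.25.
Kraft's inequality requires Σ ≤ 1; here Σ = 1.25 > 1, so no such prefix code exists.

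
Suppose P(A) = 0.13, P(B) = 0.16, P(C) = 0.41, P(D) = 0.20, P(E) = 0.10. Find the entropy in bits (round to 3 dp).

H = −Σ pᵢ log₂ pᵢ.
−0.13·log₂(0.13) = 0.3826
−0.16·log₂(0.16) = 0.4230
−0.41·log₂(0.41) = 0.5274
−0.20·log₂(0.20) = 0.4644
−0.10·log₂(0.10) = 0.3322
Sum ≈ 2.1296 → 2.130 bits.

2.130 bits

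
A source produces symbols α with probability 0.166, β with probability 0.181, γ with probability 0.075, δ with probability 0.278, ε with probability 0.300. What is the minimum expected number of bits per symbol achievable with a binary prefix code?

2.241 bits/symbol

Repeatedly combine the two least-probable nodes; the expected code length is the sum of the merged weights.
merge 3/40 + 83/500 → 241/1000
merge 181/1000 + 241/1000 → 211/500
merge 139/500 + 3/10 → 289/500
merge 211/500 + 289/500 → 1
L = 241/1000 + 211/500 + 289/500 + 1 = 2241/1000 = 2.241 bits/symbol.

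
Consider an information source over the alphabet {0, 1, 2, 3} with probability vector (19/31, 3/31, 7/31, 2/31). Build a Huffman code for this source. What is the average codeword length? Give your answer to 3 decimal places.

1.548 bits/symbol

Repeatedly combine the two least-probable nodes; the expected code length is the sum of the merged weights.
merge 2/31 + 3/31 → 5/31
merge 5/31 + 7/31 → 12/31
merge 12/31 + 19/31 → 1
L = 5/31 + 12/31 + 1 = 48/31 ≈ 1.548 bits/symbol.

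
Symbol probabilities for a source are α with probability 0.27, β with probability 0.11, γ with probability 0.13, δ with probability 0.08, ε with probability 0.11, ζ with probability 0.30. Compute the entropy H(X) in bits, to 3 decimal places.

H = −Σ pᵢ log₂ pᵢ.
−0.27·log₂(0.27) = 0.5100
−0.11·log₂(0.11) = 0.3503
−0.13·log₂(0.13) = 0.3826
−0.08·log₂(0.08) = 0.2915
−0.11·log₂(0.11) = 0.3503
−0.30·log₂(0.30) = 0.5211
Sum ≈ 2.4058 → 2.406 bits.

2.406 bits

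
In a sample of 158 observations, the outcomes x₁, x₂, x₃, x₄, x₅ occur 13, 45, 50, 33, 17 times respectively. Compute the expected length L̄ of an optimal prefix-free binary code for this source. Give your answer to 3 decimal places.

Probabilities are the counts divided by 158.
Repeatedly combine the two least-probable nodes; the expected code length is the sum of the merged weights.
merge 13/158 + 17/158 → 15/79
merge 15/79 + 33/158 → 63/158
merge 45/158 + 25/79 → 95/158
merge 63/158 + 95/158 → 1
L = 15/79 + 63/158 + 95/158 + 1 = 173/79 ≈ 2.190 bits/symbol.

2.190 bits/symbol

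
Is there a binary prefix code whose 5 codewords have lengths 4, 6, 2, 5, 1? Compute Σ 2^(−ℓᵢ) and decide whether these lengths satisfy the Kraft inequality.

0.859375; yes

With common denominator 2^6 = 64: Σ 2^(−ℓᵢ) = 4/64 + 1/64 + 16/64 + 2/64 + 32/64 = 55/64 = 0.859375.
Kraft's inequality requires Σ ≤ 1; here Σ = 0.859375 ≤ 1, so such a prefix code exists.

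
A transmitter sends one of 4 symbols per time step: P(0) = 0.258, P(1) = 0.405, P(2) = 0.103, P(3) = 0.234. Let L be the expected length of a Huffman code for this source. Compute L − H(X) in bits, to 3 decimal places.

0.072 bits

Entropy H = −Σ p log₂ p ≈ 1.8605 bits.
Huffman merges: 103/1000+117/500→337/1000; 129/500+337/1000→119/200; 81/200+119/200→1. L = 483/250 ≈ 1.9320.
L − H = 1.9320 − 1.8605 = 0.072 bits.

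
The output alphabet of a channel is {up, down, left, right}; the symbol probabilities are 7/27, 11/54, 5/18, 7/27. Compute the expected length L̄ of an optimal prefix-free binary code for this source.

2 bits/symbol

Repeatedly combine the two least-probable nodes; the expected code length is the sum of the merged weights.
merge 11/54 + 7/27 → 25/54
merge 7/27 + 5/18 → 29/54
merge 25/54 + 29/54 → 1
L = 25/54 + 29/54 + 1 = 2 bits/symbol.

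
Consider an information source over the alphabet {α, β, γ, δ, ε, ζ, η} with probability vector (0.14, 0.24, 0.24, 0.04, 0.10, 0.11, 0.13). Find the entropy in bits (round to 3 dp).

2.636 bits

H = −Σ pᵢ log₂ pᵢ.
−0.14·log₂(0.14) = 0.3971
−0.24·log₂(0.24) = 0.4941
−0.24·log₂(0.24) = 0.4941
−0.04·log₂(0.04) = 0.1858
−0.10·log₂(0.10) = 0.3322
−0.11·log₂(0.11) = 0.3503
−0.13·log₂(0.13) = 0.3826
Sum ≈ 2.6363 → 2.636 bits.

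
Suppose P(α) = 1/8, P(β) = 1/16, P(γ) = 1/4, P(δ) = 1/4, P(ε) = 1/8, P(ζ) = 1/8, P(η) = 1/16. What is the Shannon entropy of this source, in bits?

2.625 bits

Each probability is a power of 1/2, so log₂(1/p) is an integer.
H = Σ p·log₂(1/p) = 1/8·3 + 1/16·4 + 1/4·2 + 1/4·2 + 1/8·3 + 1/8·3 + 1/16·4 = 2.625 bits.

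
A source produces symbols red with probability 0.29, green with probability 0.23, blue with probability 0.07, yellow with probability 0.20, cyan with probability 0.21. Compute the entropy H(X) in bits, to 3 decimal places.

H = −Σ pᵢ log₂ pᵢ.
−0.29·log₂(0.29) = 0.5179
−0.23·log₂(0.23) = 0.4877
−0.07·log₂(0.07) = 0.2686
−0.20·log₂(0.20) = 0.4644
−0.21·log₂(0.21) = 0.4728
Sum ≈ 2.2113 → 2.211 bits.

2.211 bits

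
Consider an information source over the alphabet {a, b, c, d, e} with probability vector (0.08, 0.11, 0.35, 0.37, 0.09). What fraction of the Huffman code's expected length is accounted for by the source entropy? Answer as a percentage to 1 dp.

Entropy H = −Σ p log₂ p ≈ 2.0153 bits.
Huffman merges: 2/25+9/100→17/100; 11/100+17/100→7/25; 7/25+7/20→63/100; 37/100+63/100→1. L = 52/25 ≈ 2.0800.
Efficiency = H/L = 2.0153/2.0800 = 96.9%.

96.9%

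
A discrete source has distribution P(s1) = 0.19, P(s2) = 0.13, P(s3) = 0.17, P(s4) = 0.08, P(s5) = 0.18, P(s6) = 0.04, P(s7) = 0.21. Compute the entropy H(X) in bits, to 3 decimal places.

2.668 bits

H = −Σ pᵢ log₂ pᵢ.
−0.19·log₂(0.19) = 0.4552
−0.13·log₂(0.13) = 0.3826
−0.17·log₂(0.17) = 0.4346
−0.08·log₂(0.08) = 0.2915
−0.18·log₂(0.18) = 0.4453
−0.04·log₂(0.04) = 0.1858
−0.21·log₂(0.21) = 0.4728
Sum ≈ 2.6679 → 2.668 bits.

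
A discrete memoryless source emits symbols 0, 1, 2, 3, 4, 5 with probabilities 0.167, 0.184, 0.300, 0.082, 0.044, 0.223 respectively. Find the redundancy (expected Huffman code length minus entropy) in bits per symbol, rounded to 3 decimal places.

Entropy H = −Σ p log₂ p ≈ 2.3786 bits.
Huffman merges: 11/250+41/500→63/500; 63/500+167/1000→293/1000; 23/125+223/1000→407/1000; 293/1000+3/10→593/1000; 407/1000+593/1000→1. L = 2419/1000 ≈ 2.4190.
L − H = 2.4190 − 2.3786 = 0.040 bits.

0.040 bits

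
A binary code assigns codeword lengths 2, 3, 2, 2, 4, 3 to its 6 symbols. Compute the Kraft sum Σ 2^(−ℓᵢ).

1.0625

With common denominator 2^4 = 16: Σ 2^(−ℓᵢ) = 4/16 + 2/16 + 4/16 + 4/16 + 1/16 + 2/16 = 17/16 = 1.0625.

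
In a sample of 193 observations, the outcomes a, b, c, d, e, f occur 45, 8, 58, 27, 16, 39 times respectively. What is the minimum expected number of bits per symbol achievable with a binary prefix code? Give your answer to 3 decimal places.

Probabilities are the counts divided by 193.
Repeatedly combine the two least-probable nodes; the expected code length is the sum of the merged weights.
merge 8/193 + 16/193 → 24/193
merge 24/193 + 27/193 → 51/193
merge 39/193 + 45/193 → 84/193
merge 51/193 + 58/193 → 109/193
merge 84/193 + 109/193 → 1
L = 24/193 + 51/193 + 84/193 + 109/193 + 1 = 461/193 ≈ 2.389 bits/symbol.

2.389 bits/symbol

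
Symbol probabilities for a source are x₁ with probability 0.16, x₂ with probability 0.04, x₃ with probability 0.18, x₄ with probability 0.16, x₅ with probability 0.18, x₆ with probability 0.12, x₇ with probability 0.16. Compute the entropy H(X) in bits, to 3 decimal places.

2.712 bits

H = −Σ pᵢ log₂ pᵢ.
−0.16·log₂(0.16) = 0.4230
−0.04·log₂(0.04) = 0.1858
−0.18·log₂(0.18) = 0.4453
−0.16·log₂(0.16) = 0.4230
−0.18·log₂(0.18) = 0.4453
−0.12·log₂(0.12) = 0.3671
−0.16·log₂(0.16) = 0.4230
Sum ≈ 2.7125 → 2.712 bits.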